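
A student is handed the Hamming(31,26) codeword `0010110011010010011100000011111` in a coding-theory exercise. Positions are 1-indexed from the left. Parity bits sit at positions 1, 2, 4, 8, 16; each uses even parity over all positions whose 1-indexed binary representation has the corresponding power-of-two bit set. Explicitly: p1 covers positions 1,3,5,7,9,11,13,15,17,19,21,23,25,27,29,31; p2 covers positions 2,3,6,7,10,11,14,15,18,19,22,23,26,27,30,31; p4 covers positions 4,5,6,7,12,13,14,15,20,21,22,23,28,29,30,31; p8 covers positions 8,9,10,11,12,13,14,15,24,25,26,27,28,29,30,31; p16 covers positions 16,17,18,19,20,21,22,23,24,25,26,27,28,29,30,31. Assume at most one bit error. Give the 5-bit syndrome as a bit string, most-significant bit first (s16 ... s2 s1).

s1: b1⊕b3⊕b5⊕b7⊕b9⊕b11⊕b13⊕b15⊕b17⊕b19⊕b21⊕b23⊕b25⊕b27⊕b29⊕b31 = 0⊕1⊕1⊕0⊕1⊕0⊕0⊕1⊕0⊕1⊕0⊕0⊕0⊕1⊕1⊕1 = 0
s2: b2⊕b3⊕b6⊕b7⊕b10⊕b11⊕b14⊕b15⊕b18⊕b19⊕b22⊕b23⊕b26⊕b27⊕b30⊕b31 = 0⊕1⊕1⊕0⊕1⊕0⊕0⊕1⊕1⊕1⊕0⊕0⊕0⊕1⊕1⊕1 = 1
s4: b4⊕b5⊕b6⊕b7⊕b12⊕b13⊕b14⊕b15⊕b20⊕b21⊕b22⊕b23⊕b28⊕b29⊕b30⊕b31 = 0⊕1⊕1⊕0⊕1⊕0⊕0⊕1⊕1⊕0⊕0⊕0⊕1⊕1⊕1⊕1 = 1
s8: b8⊕b9⊕b10⊕b11⊕b12⊕b13⊕b14⊕b15⊕b24⊕b25⊕b26⊕b27⊕b28⊕b29⊕b30⊕b31 = 0⊕1⊕1⊕0⊕1⊕0⊕0⊕1⊕0⊕0⊕0⊕1⊕1⊕1⊕1⊕1 = 1
s16: b16⊕b17⊕b18⊕b19⊕b20⊕b21⊕b22⊕b23⊕b24⊕b25⊕b26⊕b27⊕b28⊕b29⊕b30⊕b31 = 0⊕0⊕1⊕1⊕1⊕0⊕0⊕0⊕0⊕0⊕0⊕1⊕1⊕1⊕1⊕1 = 0
Syndrome (s16...s1) = 01110 → position 14.

01110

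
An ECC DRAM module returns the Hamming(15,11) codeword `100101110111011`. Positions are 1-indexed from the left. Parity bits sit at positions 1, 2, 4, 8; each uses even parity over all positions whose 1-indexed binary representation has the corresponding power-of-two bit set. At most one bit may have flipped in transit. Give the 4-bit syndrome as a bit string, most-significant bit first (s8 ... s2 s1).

s1: b1⊕b3⊕b5⊕b7⊕b9⊕b11⊕b13⊕b15 = 1⊕0⊕0⊕1⊕0⊕1⊕0⊕1 = 0
s2: b2⊕b3⊕b6⊕b7⊕b10⊕b11⊕b14⊕b15 = 0⊕0⊕1⊕1⊕1⊕1⊕1⊕1 = 0
s4: b4⊕b5⊕b6⊕b7⊕b12⊕b13⊕b14⊕b15 = 1⊕0⊕1⊕1⊕1⊕0⊕1⊕1 = 0
s8: b8⊕b9⊕b10⊕b11⊕b12⊕b13⊕b14⊕b15 = 1⊕0⊕1⊕1⊕1⊕0⊕1⊕1 = 0
Syndrome (s8...s1) = 0000 → position 0 (no error).

0000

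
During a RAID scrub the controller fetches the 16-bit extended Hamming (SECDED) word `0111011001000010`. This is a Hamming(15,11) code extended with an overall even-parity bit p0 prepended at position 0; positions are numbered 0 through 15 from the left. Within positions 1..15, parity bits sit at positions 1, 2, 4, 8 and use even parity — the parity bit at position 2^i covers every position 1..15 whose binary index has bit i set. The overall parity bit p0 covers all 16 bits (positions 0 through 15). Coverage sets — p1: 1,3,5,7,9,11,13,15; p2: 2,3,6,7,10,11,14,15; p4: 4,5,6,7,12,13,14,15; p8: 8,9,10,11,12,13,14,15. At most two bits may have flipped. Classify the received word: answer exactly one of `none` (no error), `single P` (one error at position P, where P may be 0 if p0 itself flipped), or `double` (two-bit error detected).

single 4

s1: b1⊕b3⊕b5⊕b7⊕b9⊕b11⊕b13⊕b15 = 1⊕1⊕1⊕0⊕1⊕0⊕0⊕0 = 0
s2: b2⊕b3⊕b6⊕b7⊕b10⊕b11⊕b14⊕b15 = 1⊕1⊕1⊕0⊕0⊕0⊕1⊕0 = 0
s4: b4⊕b5⊕b6⊕b7⊕b12⊕b13⊕b14⊕b15 = 0⊕1⊕1⊕0⊕0⊕0⊕1⊕0 = 1
s8: b8⊕b9⊕b10⊕b11⊕b12⊕b13⊕b14⊕b15 = 0⊕1⊕0⊕0⊕0⊕0⊕1⊕0 = 0
Syndrome (s8...s1) = 0100 → position 4.
Overall parity (XOR of all 16 bits, including p0): 0⊕1⊕1⊕1⊕0⊕1⊕1⊕0⊕0⊕1⊕0⊕0⊕0⊕0⊕1⊕0 = 1
Overall=1, syndrome position=4 → single-bit error at position 4.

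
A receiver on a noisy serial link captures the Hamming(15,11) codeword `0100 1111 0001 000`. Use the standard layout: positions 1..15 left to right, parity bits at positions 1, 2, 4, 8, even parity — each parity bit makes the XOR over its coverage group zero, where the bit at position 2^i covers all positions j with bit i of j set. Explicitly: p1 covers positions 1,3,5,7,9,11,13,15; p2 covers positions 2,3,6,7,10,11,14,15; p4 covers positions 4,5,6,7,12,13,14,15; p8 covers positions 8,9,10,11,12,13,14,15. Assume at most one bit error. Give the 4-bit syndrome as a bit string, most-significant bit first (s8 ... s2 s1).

0010

s1: b1⊕b3⊕b5⊕b7⊕b9⊕b11⊕b13⊕b15 = 0⊕0⊕1⊕1⊕0⊕0⊕0⊕0 = 0
s2: b2⊕b3⊕b6⊕b7⊕b10⊕b11⊕b14⊕b15 = 1⊕0⊕1⊕1⊕0⊕0⊕0⊕0 = 1
s4: b4⊕b5⊕b6⊕b7⊕b12⊕b13⊕b14⊕b15 = 0⊕1⊕1⊕1⊕1⊕0⊕0⊕0 = 0
s8: b8⊕b9⊕b10⊕b11⊕b12⊕b13⊕b14⊕b15 = 1⊕0⊕0⊕0⊕1⊕0⊕0⊕0 = 0
Syndrome (s8...s1) = 0010 → position 2.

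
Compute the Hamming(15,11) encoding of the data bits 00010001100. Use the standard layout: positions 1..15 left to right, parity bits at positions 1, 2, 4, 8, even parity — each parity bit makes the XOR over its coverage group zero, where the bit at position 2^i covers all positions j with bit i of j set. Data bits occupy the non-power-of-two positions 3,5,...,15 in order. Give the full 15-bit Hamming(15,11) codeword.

Place data bits at non-power-of-two positions: b3=0, b5=0, b6=0, b7=1, b9=0, b10=0, b11=0, b12=1, b13=1, b14=0, b15=0.
p1 = XOR of data positions {3,5,7,9,11,13,15} = 0⊕0⊕1⊕0⊕0⊕1⊕0 = 0
p2 = XOR of data positions {3,6,7,10,11,14,15} = 0⊕0⊕1⊕0⊕0⊕0⊕0 = 1
p4 = XOR of data positions {5,6,7,12,13,14,15} = 0⊕0⊕1⊕1⊕1⊕0⊕0 = 1
p8 = XOR of data positions {9,10,11,12,13,14,15} = 0⊕0⊕0⊕1⊕1⊕0⊕0 = 0
Codeword b1..b15 = 010100100001100

010100100001100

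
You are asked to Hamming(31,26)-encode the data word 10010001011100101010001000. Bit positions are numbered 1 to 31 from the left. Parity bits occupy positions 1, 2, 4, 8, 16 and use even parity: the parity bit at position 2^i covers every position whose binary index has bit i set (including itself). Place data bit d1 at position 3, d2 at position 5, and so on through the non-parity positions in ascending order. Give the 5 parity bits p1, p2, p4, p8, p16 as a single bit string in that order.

Place data bits at non-power-of-two positions: b3=1, b5=0, b6=0, b7=1, b9=0, b10=0, b11=0, b12=1, b13=0, b14=1, b15=1, b17=1, b18=0, b19=0, b20=1, b21=0, b22=1, b23=0, b24=1, b25=0, b26=0, b27=0, b28=1, b29=0, b30=0, b31=0.
p1 = XOR of data positions {3,5,7,9,11,13,15,17,19,21,23,25,27,29,31} = 1⊕0⊕1⊕0⊕0⊕0⊕1⊕1⊕0⊕0⊕0⊕0⊕0⊕0⊕0 = 0
p2 = XOR of data positions {3,6,7,10,11,14,15,18,19,22,23,26,27,30,31} = 1⊕0⊕1⊕0⊕0⊕1⊕1⊕0⊕0⊕1⊕0⊕0⊕0⊕0⊕0 = 1
p4 = XOR of data positions {5,6,7,12,13,14,15,20,21,22,23,28,29,30,31} = 0⊕0⊕1⊕1⊕0⊕1⊕1⊕1⊕0⊕1⊕0⊕1⊕0⊕0⊕0 = 1
p8 = XOR of data positions {9,10,11,12,13,14,15,24,25,26,27,28,29,30,31} = 0⊕0⊕0⊕1⊕0⊕1⊕1⊕1⊕0⊕0⊕0⊕1⊕0⊕0⊕0 = 1
p16 = XOR of data positions {17,18,19,20,21,22,23,24,25,26,27,28,29,30,31} = 1⊕0⊕0⊕1⊕0⊕1⊕0⊕1⊕0⊕0⊕0⊕1⊕0⊕0⊕0 = 1
Parity bits p1,p2,p4,p8,p16 = 01111

01111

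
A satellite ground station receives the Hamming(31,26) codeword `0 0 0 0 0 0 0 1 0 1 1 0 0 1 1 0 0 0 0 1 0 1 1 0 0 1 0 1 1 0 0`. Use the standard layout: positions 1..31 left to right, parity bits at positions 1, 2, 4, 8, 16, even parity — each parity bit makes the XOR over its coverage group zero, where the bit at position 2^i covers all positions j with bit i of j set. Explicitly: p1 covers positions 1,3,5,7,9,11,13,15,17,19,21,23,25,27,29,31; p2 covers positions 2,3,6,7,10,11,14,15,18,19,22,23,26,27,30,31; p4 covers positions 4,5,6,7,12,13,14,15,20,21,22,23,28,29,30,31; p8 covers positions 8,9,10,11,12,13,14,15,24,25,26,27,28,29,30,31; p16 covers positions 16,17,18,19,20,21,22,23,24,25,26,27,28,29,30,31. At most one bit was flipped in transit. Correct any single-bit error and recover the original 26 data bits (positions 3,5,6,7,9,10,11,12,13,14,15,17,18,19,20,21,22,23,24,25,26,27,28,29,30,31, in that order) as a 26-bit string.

s1: b1⊕b3⊕b5⊕b7⊕b9⊕b11⊕b13⊕b15⊕b17⊕b19⊕b21⊕b23⊕b25⊕b27⊕b29⊕b31 = 0⊕0⊕0⊕0⊕0⊕1⊕0⊕1⊕0⊕0⊕0⊕1⊕0⊕0⊕1⊕0 = 0
s2: b2⊕b3⊕b6⊕b7⊕b10⊕b11⊕b14⊕b15⊕b18⊕b19⊕b22⊕b23⊕b26⊕b27⊕b30⊕b31 = 0⊕0⊕0⊕0⊕1⊕1⊕1⊕1⊕0⊕0⊕1⊕1⊕1⊕0⊕0⊕0 = 1
s4: b4⊕b5⊕b6⊕b7⊕b12⊕b13⊕b14⊕b15⊕b20⊕b21⊕b22⊕b23⊕b28⊕b29⊕b30⊕b31 = 0⊕0⊕0⊕0⊕0⊕0⊕1⊕1⊕1⊕0⊕1⊕1⊕1⊕1⊕0⊕0 = 1
s8: b8⊕b9⊕b10⊕b11⊕b12⊕b13⊕b14⊕b15⊕b24⊕b25⊕b26⊕b27⊕b28⊕b29⊕b30⊕b31 = 1⊕0⊕1⊕1⊕0⊕0⊕1⊕1⊕0⊕0⊕1⊕0⊕1⊕1⊕0⊕0 = 0
s16: b16⊕b17⊕b18⊕b19⊕b20⊕b21⊕b22⊕b23⊕b24⊕b25⊕b26⊕b27⊕b28⊕b29⊕b30⊕b31 = 0⊕0⊕0⊕0⊕1⊕0⊕1⊕1⊕0⊕0⊕1⊕0⊕1⊕1⊕0⊕0 = 0
Syndrome (s16...s1) = 00110 → position 6.
Flip bit 6: corrected codeword = 0000010101100110000101100101100
Data bits at positions 3,5,6,7,9,10,11,12,13,14,15,17,18,19,20,21,22,23,24,25,26,27,28,29,30,31: 00100110011000101100101100

00100110011000101100101100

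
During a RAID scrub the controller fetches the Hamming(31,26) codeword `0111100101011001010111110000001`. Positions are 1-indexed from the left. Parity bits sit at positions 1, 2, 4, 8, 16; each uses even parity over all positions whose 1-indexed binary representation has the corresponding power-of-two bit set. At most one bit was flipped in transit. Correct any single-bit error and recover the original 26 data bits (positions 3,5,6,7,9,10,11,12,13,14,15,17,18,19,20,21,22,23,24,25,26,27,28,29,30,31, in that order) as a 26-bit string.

11100101100010111110000001

s1: b1⊕b3⊕b5⊕b7⊕b9⊕b11⊕b13⊕b15⊕b17⊕b19⊕b21⊕b23⊕b25⊕b27⊕b29⊕b31 = 0⊕1⊕1⊕0⊕0⊕0⊕1⊕0⊕0⊕0⊕1⊕1⊕0⊕0⊕0⊕1 = 0
s2: b2⊕b3⊕b6⊕b7⊕b10⊕b11⊕b14⊕b15⊕b18⊕b19⊕b22⊕b23⊕b26⊕b27⊕b30⊕b31 = 1⊕1⊕0⊕0⊕1⊕0⊕0⊕0⊕1⊕0⊕1⊕1⊕0⊕0⊕0⊕1 = 1
s4: b4⊕b5⊕b6⊕b7⊕b12⊕b13⊕b14⊕b15⊕b20⊕b21⊕b22⊕b23⊕b28⊕b29⊕b30⊕b31 = 1⊕1⊕0⊕0⊕1⊕1⊕0⊕0⊕1⊕1⊕1⊕1⊕0⊕0⊕0⊕1 = 1
s8: b8⊕b9⊕b10⊕b11⊕b12⊕b13⊕b14⊕b15⊕b24⊕b25⊕b26⊕b27⊕b28⊕b29⊕b30⊕b31 = 1⊕0⊕1⊕0⊕1⊕1⊕0⊕0⊕1⊕0⊕0⊕0⊕0⊕0⊕0⊕1 = 0
s16: b16⊕b17⊕b18⊕b19⊕b20⊕b21⊕b22⊕b23⊕b24⊕b25⊕b26⊕b27⊕b28⊕b29⊕b30⊕b31 = 1⊕0⊕1⊕0⊕1⊕1⊕1⊕1⊕1⊕0⊕0⊕0⊕0⊕0⊕0⊕1 = 0
Syndrome (s16...s1) = 00110 → position 6.
Flip bit 6: corrected codeword = 0111110101011001010111110000001
Data bits at positions 3,5,6,7,9,10,11,12,13,14,15,17,18,19,20,21,22,23,24,25,26,27,28,29,30,31: 11100101100010111110000001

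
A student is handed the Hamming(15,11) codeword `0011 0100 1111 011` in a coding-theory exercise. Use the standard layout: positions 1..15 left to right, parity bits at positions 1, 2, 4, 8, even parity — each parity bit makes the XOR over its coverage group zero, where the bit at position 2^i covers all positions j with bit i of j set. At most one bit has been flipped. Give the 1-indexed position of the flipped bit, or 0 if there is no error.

s1: b1⊕b3⊕b5⊕b7⊕b9⊕b11⊕b13⊕b15 = 0⊕1⊕0⊕0⊕1⊕1⊕0⊕1 = 0
s2: b2⊕b3⊕b6⊕b7⊕b10⊕b11⊕b14⊕b15 = 0⊕1⊕1⊕0⊕1⊕1⊕1⊕1 = 0
s4: b4⊕b5⊕b6⊕b7⊕b12⊕b13⊕b14⊕b15 = 1⊕0⊕1⊕0⊕1⊕0⊕1⊕1 = 1
s8: b8⊕b9⊕b10⊕b11⊕b12⊕b13⊕b14⊕b15 = 0⊕1⊕1⊕1⊕1⊕0⊕1⊕1 = 0
Syndrome (s8...s1) = 0100 → position 4.

4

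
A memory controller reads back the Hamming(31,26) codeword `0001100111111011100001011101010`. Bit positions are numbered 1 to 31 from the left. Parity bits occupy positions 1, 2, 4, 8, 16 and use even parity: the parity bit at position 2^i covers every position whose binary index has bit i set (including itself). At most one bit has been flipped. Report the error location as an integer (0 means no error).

s1: b1⊕b3⊕b5⊕b7⊕b9⊕b11⊕b13⊕b15⊕b17⊕b19⊕b21⊕b23⊕b25⊕b27⊕b29⊕b31 = 0⊕0⊕1⊕0⊕1⊕1⊕1⊕1⊕1⊕0⊕0⊕0⊕1⊕0⊕0⊕0 = 1
s2: b2⊕b3⊕b6⊕b7⊕b10⊕b11⊕b14⊕b15⊕b18⊕b19⊕b22⊕b23⊕b26⊕b27⊕b30⊕b31 = 0⊕0⊕0⊕0⊕1⊕1⊕0⊕1⊕0⊕0⊕1⊕0⊕1⊕0⊕1⊕0 = 0
s4: b4⊕b5⊕b6⊕b7⊕b12⊕b13⊕b14⊕b15⊕b20⊕b21⊕b22⊕b23⊕b28⊕b29⊕b30⊕b31 = 1⊕1⊕0⊕0⊕1⊕1⊕0⊕1⊕0⊕0⊕1⊕0⊕1⊕0⊕1⊕0 = 0
s8: b8⊕b9⊕b10⊕b11⊕b12⊕b13⊕b14⊕b15⊕b24⊕b25⊕b26⊕b27⊕b28⊕b29⊕b30⊕b31 = 1⊕1⊕1⊕1⊕1⊕1⊕0⊕1⊕1⊕1⊕1⊕0⊕1⊕0⊕1⊕0 = 0
s16: b16⊕b17⊕b18⊕b19⊕b20⊕b21⊕b22⊕b23⊕b24⊕b25⊕b26⊕b27⊕b28⊕b29⊕b30⊕b31 = 1⊕1⊕0⊕0⊕0⊕0⊕1⊕0⊕1⊕1⊕1⊕0⊕1⊕0⊕1⊕0 = 0
Syndrome (s16...s1) = 00001 → position 1.

1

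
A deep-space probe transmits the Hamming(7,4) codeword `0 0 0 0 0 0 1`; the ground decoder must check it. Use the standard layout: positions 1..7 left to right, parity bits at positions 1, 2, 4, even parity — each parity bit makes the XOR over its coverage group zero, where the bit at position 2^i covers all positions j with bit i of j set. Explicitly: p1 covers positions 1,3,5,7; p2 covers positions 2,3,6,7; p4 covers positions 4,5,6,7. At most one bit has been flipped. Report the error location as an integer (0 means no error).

s1: b1⊕b3⊕b5⊕b7 = 0⊕0⊕0⊕1 = 1
s2: b2⊕b3⊕b6⊕b7 = 0⊕0⊕0⊕1 = 1
s4: b4⊕b5⊕b6⊕b7 = 0⊕0⊕0⊕1 = 1
Syndrome (s4...s1) = 111 → position 7.

7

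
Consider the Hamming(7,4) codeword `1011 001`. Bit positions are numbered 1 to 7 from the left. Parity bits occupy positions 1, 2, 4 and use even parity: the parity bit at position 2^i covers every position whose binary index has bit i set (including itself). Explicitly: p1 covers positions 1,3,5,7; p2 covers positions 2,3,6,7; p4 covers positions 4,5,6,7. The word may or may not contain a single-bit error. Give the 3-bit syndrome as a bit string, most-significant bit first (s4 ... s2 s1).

001

s1: b1⊕b3⊕b5⊕b7 = 1⊕1⊕0⊕1 = 1
s2: b2⊕b3⊕b6⊕b7 = 0⊕1⊕0⊕1 = 0
s4: b4⊕b5⊕b6⊕b7 = 1⊕0⊕0⊕1 = 0
Syndrome (s4...s1) = 001 → position 1.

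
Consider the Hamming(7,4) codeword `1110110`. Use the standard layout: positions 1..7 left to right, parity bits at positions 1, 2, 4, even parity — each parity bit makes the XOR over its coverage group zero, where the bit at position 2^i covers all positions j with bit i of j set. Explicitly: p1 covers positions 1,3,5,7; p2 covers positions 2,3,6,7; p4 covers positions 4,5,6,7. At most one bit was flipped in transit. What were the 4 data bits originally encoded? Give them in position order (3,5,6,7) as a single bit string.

s1: b1⊕b3⊕b5⊕b7 = 1⊕1⊕1⊕0 = 1
s2: b2⊕b3⊕b6⊕b7 = 1⊕1⊕1⊕0 = 1
s4: b4⊕b5⊕b6⊕b7 = 0⊕1⊕1⊕0 = 0
Syndrome (s4...s1) = 011 → position 3.
Flip bit 3: corrected codeword = 1100110
Data bits at positions 3,5,6,7: 0110

0110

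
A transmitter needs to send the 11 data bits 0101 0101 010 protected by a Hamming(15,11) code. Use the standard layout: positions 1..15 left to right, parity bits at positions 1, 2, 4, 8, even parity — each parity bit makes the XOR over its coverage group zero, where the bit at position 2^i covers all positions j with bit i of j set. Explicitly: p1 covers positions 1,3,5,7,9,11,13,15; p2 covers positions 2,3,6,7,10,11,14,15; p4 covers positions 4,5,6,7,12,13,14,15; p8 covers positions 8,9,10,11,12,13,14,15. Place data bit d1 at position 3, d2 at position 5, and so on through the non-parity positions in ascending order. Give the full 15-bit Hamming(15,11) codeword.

010010110101010

Place data bits at non-power-of-two positions: b3=0, b5=1, b6=0, b7=1, b9=0, b10=1, b11=0, b12=1, b13=0, b14=1, b15=0.
p1 = XOR of data positions {3,5,7,9,11,13,15} = 0⊕1⊕1⊕0⊕0⊕0⊕0 = 0
p2 = XOR of data positions {3,6,7,10,11,14,15} = 0⊕0⊕1⊕1⊕0⊕1⊕0 = 1
p4 = XOR of data positions {5,6,7,12,13,14,15} = 1⊕0⊕1⊕1⊕0⊕1⊕0 = 0
p8 = XOR of data positions {9,10,11,12,13,14,15} = 0⊕1⊕0⊕1⊕0⊕1⊕0 = 1
Codeword b1..b15 = 010010110101010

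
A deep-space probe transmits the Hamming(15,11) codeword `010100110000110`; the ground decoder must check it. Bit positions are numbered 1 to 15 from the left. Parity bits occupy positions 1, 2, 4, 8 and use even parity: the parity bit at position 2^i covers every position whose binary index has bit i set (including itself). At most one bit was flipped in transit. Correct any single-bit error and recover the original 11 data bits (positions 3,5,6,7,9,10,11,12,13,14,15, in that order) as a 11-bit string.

s1: b1⊕b3⊕b5⊕b7⊕b9⊕b11⊕b13⊕b15 = 0⊕0⊕0⊕1⊕0⊕0⊕1⊕0 = 0
s2: b2⊕b3⊕b6⊕b7⊕b10⊕b11⊕b14⊕b15 = 1⊕0⊕0⊕1⊕0⊕0⊕1⊕0 = 1
s4: b4⊕b5⊕b6⊕b7⊕b12⊕b13⊕b14⊕b15 = 1⊕0⊕0⊕1⊕0⊕1⊕1⊕0 = 0
s8: b8⊕b9⊕b10⊕b11⊕b12⊕b13⊕b14⊕b15 = 1⊕0⊕0⊕0⊕0⊕1⊕1⊕0 = 1
Syndrome (s8...s1) = 1010 → position 10.
Flip bit 10: corrected codeword = 010100110100110
Data bits at positions 3,5,6,7,9,10,11,12,13,14,15: 00010100110

00010100110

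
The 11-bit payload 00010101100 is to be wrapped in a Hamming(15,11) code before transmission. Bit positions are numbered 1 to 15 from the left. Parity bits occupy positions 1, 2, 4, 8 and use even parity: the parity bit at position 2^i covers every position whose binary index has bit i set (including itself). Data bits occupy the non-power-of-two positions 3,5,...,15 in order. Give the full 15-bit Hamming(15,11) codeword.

000100110101100

Place data bits at non-power-of-two positions: b3=0, b5=0, b6=0, b7=1, b9=0, b10=1, b11=0, b12=1, b13=1, b14=0, b15=0.
p1 = XOR of data positions {3,5,7,9,11,13,15} = 0⊕0⊕1⊕0⊕0⊕1⊕0 = 0
p2 = XOR of data positions {3,6,7,10,11,14,15} = 0⊕0⊕1⊕1⊕0⊕0⊕0 = 0
p4 = XOR of data positions {5,6,7,12,13,14,15} = 0⊕0⊕1⊕1⊕1⊕0⊕0 = 1
p8 = XOR of data positions {9,10,11,12,13,14,15} = 0⊕1⊕0⊕1⊕1⊕0⊕0 = 1
Codeword b1..b15 = 000100110101100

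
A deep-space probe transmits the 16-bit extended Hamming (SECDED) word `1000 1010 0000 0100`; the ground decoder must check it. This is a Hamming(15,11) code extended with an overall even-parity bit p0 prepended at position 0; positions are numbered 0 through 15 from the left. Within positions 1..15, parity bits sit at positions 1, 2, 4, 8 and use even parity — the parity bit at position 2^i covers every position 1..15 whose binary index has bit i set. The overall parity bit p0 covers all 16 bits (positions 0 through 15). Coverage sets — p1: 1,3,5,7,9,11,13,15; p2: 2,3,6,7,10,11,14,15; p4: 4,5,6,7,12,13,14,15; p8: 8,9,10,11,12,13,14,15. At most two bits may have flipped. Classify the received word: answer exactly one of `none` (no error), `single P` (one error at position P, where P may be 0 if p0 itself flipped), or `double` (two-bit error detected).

s1: b1⊕b3⊕b5⊕b7⊕b9⊕b11⊕b13⊕b15 = 0⊕0⊕0⊕0⊕0⊕0⊕1⊕0 = 1
s2: b2⊕b3⊕b6⊕b7⊕b10⊕b11⊕b14⊕b15 = 0⊕0⊕1⊕0⊕0⊕0⊕0⊕0 = 1
s4: b4⊕b5⊕b6⊕b7⊕b12⊕b13⊕b14⊕b15 = 1⊕0⊕1⊕0⊕0⊕1⊕0⊕0 = 1
s8: b8⊕b9⊕b10⊕b11⊕b12⊕b13⊕b14⊕b15 = 0⊕0⊕0⊕0⊕0⊕1⊕0⊕0 = 1
Syndrome (s8...s1) = 1111 → position 15.
Overall parity (XOR of all 16 bits, including p0): 1⊕0⊕0⊕0⊕1⊕0⊕1⊕0⊕0⊕0⊕0⊕0⊕0⊕1⊕0⊕0 = 0
Overall=0, syndrome position=15 → double-bit error detected (uncorrectable).

double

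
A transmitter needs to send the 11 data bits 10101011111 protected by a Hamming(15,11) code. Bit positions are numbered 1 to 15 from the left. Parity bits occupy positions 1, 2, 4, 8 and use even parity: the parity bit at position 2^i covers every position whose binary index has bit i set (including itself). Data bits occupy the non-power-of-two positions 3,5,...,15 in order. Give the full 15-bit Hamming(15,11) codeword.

111101001011111

Place data bits at non-power-of-two positions: b3=1, b5=0, b6=1, b7=0, b9=1, b10=0, b11=1, b12=1, b13=1, b14=1, b15=1.
p1 = XOR of data positions {3,5,7,9,11,13,15} = 1⊕0⊕0⊕1⊕1⊕1⊕1 = 1
p2 = XOR of data positions {3,6,7,10,11,14,15} = 1⊕1⊕0⊕0⊕1⊕1⊕1 = 1
p4 = XOR of data positions {5,6,7,12,13,14,15} = 0⊕1⊕0⊕1⊕1⊕1⊕1 = 1
p8 = XOR of data positions {9,10,11,12,13,14,15} = 1⊕0⊕1⊕1⊕1⊕1⊕1 = 0
Codeword b1..b15 = 111101001011111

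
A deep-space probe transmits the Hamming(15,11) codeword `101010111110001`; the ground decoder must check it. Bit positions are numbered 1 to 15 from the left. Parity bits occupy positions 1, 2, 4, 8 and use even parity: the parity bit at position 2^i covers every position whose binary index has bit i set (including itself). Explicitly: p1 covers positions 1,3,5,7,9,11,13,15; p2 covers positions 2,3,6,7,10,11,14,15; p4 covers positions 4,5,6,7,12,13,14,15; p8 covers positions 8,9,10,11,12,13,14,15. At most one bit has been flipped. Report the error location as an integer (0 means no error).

15

s1: b1⊕b3⊕b5⊕b7⊕b9⊕b11⊕b13⊕b15 = 1⊕1⊕1⊕1⊕1⊕1⊕0⊕1 = 1
s2: b2⊕b3⊕b6⊕b7⊕b10⊕b11⊕b14⊕b15 = 0⊕1⊕0⊕1⊕1⊕1⊕0⊕1 = 1
s4: b4⊕b5⊕b6⊕b7⊕b12⊕b13⊕b14⊕b15 = 0⊕1⊕0⊕1⊕0⊕0⊕0⊕1 = 1
s8: b8⊕b9⊕b10⊕b11⊕b12⊕b13⊕b14⊕b15 = 1⊕1⊕1⊕1⊕0⊕0⊕0⊕1 = 1
Syndrome (s8...s1) = 1111 → position 15.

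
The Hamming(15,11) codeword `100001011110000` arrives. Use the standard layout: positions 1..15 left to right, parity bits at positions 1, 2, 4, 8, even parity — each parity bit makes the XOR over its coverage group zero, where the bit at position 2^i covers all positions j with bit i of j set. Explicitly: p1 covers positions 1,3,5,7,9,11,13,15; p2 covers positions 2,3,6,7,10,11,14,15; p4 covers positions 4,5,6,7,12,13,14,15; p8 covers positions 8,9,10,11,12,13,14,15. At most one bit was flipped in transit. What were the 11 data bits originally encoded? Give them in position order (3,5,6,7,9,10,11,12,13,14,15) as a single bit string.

00111110000

s1: b1⊕b3⊕b5⊕b7⊕b9⊕b11⊕b13⊕b15 = 1⊕0⊕0⊕0⊕1⊕1⊕0⊕0 = 1
s2: b2⊕b3⊕b6⊕b7⊕b10⊕b11⊕b14⊕b15 = 0⊕0⊕1⊕0⊕1⊕1⊕0⊕0 = 1
s4: b4⊕b5⊕b6⊕b7⊕b12⊕b13⊕b14⊕b15 = 0⊕0⊕1⊕0⊕0⊕0⊕0⊕0 = 1
s8: b8⊕b9⊕b10⊕b11⊕b12⊕b13⊕b14⊕b15 = 1⊕1⊕1⊕1⊕0⊕0⊕0⊕0 = 0
Syndrome (s8...s1) = 0111 → position 7.
Flip bit 7: corrected codeword = 100001111110000
Data bits at positions 3,5,6,7,9,10,11,12,13,14,15: 00111110000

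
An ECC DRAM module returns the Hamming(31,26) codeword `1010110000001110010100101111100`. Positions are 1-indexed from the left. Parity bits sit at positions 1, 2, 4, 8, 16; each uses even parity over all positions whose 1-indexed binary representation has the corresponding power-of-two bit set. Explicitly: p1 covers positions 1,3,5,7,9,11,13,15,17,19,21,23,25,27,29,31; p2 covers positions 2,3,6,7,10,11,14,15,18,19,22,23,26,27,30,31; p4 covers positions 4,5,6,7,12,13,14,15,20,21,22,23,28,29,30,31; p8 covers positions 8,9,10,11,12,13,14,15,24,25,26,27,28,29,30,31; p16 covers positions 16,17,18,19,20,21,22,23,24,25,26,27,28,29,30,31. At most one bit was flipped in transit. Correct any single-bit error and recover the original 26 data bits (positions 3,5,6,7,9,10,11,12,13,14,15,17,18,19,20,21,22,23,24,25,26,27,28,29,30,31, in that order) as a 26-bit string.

10100000111010100101111100

s1: b1⊕b3⊕b5⊕b7⊕b9⊕b11⊕b13⊕b15⊕b17⊕b19⊕b21⊕b23⊕b25⊕b27⊕b29⊕b31 = 1⊕1⊕1⊕0⊕0⊕0⊕1⊕1⊕0⊕0⊕0⊕1⊕1⊕1⊕1⊕0 = 1
s2: b2⊕b3⊕b6⊕b7⊕b10⊕b11⊕b14⊕b15⊕b18⊕b19⊕b22⊕b23⊕b26⊕b27⊕b30⊕b31 = 0⊕1⊕1⊕0⊕0⊕0⊕1⊕1⊕1⊕0⊕0⊕1⊕1⊕1⊕0⊕0 = 0
s4: b4⊕b5⊕b6⊕b7⊕b12⊕b13⊕b14⊕b15⊕b20⊕b21⊕b22⊕b23⊕b28⊕b29⊕b30⊕b31 = 0⊕1⊕1⊕0⊕0⊕1⊕1⊕1⊕1⊕0⊕0⊕1⊕1⊕1⊕0⊕0 = 1
s8: b8⊕b9⊕b10⊕b11⊕b12⊕b13⊕b14⊕b15⊕b24⊕b25⊕b26⊕b27⊕b28⊕b29⊕b30⊕b31 = 0⊕0⊕0⊕0⊕0⊕1⊕1⊕1⊕0⊕1⊕1⊕1⊕1⊕1⊕0⊕0 = 0
s16: b16⊕b17⊕b18⊕b19⊕b20⊕b21⊕b22⊕b23⊕b24⊕b25⊕b26⊕b27⊕b28⊕b29⊕b30⊕b31 = 0⊕0⊕1⊕0⊕1⊕0⊕0⊕1⊕0⊕1⊕1⊕1⊕1⊕1⊕0⊕0 = 0
Syndrome (s16...s1) = 00101 → position 5.
Flip bit 5: corrected codeword = 1010010000001110010100101111100
Data bits at positions 3,5,6,7,9,10,11,12,13,14,15,17,18,19,20,21,22,23,24,25,26,27,28,29,30,31: 10100000111010100101111100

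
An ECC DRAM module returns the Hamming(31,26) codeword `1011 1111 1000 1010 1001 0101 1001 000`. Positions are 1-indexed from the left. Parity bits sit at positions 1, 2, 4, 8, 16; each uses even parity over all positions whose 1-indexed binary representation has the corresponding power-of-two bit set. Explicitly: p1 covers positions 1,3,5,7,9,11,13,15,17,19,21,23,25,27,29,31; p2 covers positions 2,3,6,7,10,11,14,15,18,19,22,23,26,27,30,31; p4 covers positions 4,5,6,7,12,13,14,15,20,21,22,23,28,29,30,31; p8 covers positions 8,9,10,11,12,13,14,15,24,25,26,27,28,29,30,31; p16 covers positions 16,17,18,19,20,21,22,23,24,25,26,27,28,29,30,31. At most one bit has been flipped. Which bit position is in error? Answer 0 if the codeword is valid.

s1: b1⊕b3⊕b5⊕b7⊕b9⊕b11⊕b13⊕b15⊕b17⊕b19⊕b21⊕b23⊕b25⊕b27⊕b29⊕b31 = 1⊕1⊕1⊕1⊕1⊕0⊕1⊕1⊕1⊕0⊕0⊕0⊕1⊕0⊕0⊕0 = 1
s2: b2⊕b3⊕b6⊕b7⊕b10⊕b11⊕b14⊕b15⊕b18⊕b19⊕b22⊕b23⊕b26⊕b27⊕b30⊕b31 = 0⊕1⊕1⊕1⊕0⊕0⊕0⊕1⊕0⊕0⊕1⊕0⊕0⊕0⊕0⊕0 = 1
s4: b4⊕b5⊕b6⊕b7⊕b12⊕b13⊕b14⊕b15⊕b20⊕b21⊕b22⊕b23⊕b28⊕b29⊕b30⊕b31 = 1⊕1⊕1⊕1⊕0⊕1⊕0⊕1⊕1⊕0⊕1⊕0⊕1⊕0⊕0⊕0 = 1
s8: b8⊕b9⊕b10⊕b11⊕b12⊕b13⊕b14⊕b15⊕b24⊕b25⊕b26⊕b27⊕b28⊕b29⊕b30⊕b31 = 1⊕1⊕0⊕0⊕0⊕1⊕0⊕1⊕1⊕1⊕0⊕0⊕1⊕0⊕0⊕0 = 1
s16: b16⊕b17⊕b18⊕b19⊕b20⊕b21⊕b22⊕b23⊕b24⊕b25⊕b26⊕b27⊕b28⊕b29⊕b30⊕b31 = 0⊕1⊕0⊕0⊕1⊕0⊕1⊕0⊕1⊕1⊕0⊕0⊕1⊕0⊕0⊕0 = 0
Syndrome (s16...s1) = 01111 → position 15.

15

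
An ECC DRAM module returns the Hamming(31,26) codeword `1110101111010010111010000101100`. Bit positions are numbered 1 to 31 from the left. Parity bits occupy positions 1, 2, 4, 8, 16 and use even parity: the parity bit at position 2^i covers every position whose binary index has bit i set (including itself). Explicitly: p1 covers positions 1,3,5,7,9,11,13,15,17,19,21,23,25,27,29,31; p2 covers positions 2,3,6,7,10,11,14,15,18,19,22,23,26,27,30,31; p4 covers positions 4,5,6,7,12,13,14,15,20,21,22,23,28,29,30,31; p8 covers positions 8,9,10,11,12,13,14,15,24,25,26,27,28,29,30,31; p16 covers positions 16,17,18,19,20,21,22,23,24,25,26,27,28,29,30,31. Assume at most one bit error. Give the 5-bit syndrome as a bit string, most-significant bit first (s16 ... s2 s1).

10100

s1: b1⊕b3⊕b5⊕b7⊕b9⊕b11⊕b13⊕b15⊕b17⊕b19⊕b21⊕b23⊕b25⊕b27⊕b29⊕b31 = 1⊕1⊕1⊕1⊕1⊕0⊕0⊕1⊕1⊕1⊕1⊕0⊕0⊕0⊕1⊕0 = 0
s2: b2⊕b3⊕b6⊕b7⊕b10⊕b11⊕b14⊕b15⊕b18⊕b19⊕b22⊕b23⊕b26⊕b27⊕b30⊕b31 = 1⊕1⊕0⊕1⊕1⊕0⊕0⊕1⊕1⊕1⊕0⊕0⊕1⊕0⊕0⊕0 = 0
s4: b4⊕b5⊕b6⊕b7⊕b12⊕b13⊕b14⊕b15⊕b20⊕b21⊕b22⊕b23⊕b28⊕b29⊕b30⊕b31 = 0⊕1⊕0⊕1⊕1⊕0⊕0⊕1⊕0⊕1⊕0⊕0⊕1⊕1⊕0⊕0 = 1
s8: b8⊕b9⊕b10⊕b11⊕b12⊕b13⊕b14⊕b15⊕b24⊕b25⊕b26⊕b27⊕b28⊕b29⊕b30⊕b31 = 1⊕1⊕1⊕0⊕1⊕0⊕0⊕1⊕0⊕0⊕1⊕0⊕1⊕1⊕0⊕0 = 0
s16: b16⊕b17⊕b18⊕b19⊕b20⊕b21⊕b22⊕b23⊕b24⊕b25⊕b26⊕b27⊕b28⊕b29⊕b30⊕b31 = 0⊕1⊕1⊕1⊕0⊕1⊕0⊕0⊕0⊕0⊕1⊕0⊕1⊕1⊕0⊕0 = 1
Syndrome (s16...s1) = 10100 → position 20.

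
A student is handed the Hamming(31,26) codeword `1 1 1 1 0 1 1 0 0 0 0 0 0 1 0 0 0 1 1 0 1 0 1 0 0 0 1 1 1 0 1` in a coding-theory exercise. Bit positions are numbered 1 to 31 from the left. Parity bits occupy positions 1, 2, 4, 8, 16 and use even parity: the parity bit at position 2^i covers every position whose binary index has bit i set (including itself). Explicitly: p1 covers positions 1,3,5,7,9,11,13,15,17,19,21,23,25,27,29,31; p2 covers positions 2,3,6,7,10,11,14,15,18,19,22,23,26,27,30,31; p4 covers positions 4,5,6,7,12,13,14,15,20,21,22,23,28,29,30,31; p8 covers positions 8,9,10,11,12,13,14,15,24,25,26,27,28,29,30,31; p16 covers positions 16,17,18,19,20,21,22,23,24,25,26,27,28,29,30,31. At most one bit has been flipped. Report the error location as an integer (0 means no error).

13

s1: b1⊕b3⊕b5⊕b7⊕b9⊕b11⊕b13⊕b15⊕b17⊕b19⊕b21⊕b23⊕b25⊕b27⊕b29⊕b31 = 1⊕1⊕0⊕1⊕0⊕0⊕0⊕0⊕0⊕1⊕1⊕1⊕0⊕1⊕1⊕1 = 1
s2: b2⊕b3⊕b6⊕b7⊕b10⊕b11⊕b14⊕b15⊕b18⊕b19⊕b22⊕b23⊕b26⊕b27⊕b30⊕b31 = 1⊕1⊕1⊕1⊕0⊕0⊕1⊕0⊕1⊕1⊕0⊕1⊕0⊕1⊕0⊕1 = 0
s4: b4⊕b5⊕b6⊕b7⊕b12⊕b13⊕b14⊕b15⊕b20⊕b21⊕b22⊕b23⊕b28⊕b29⊕b30⊕b31 = 1⊕0⊕1⊕1⊕0⊕0⊕1⊕0⊕0⊕1⊕0⊕1⊕1⊕1⊕0⊕1 = 1
s8: b8⊕b9⊕b10⊕b11⊕b12⊕b13⊕b14⊕b15⊕b24⊕b25⊕b26⊕b27⊕b28⊕b29⊕b30⊕b31 = 0⊕0⊕0⊕0⊕0⊕0⊕1⊕0⊕0⊕0⊕0⊕1⊕1⊕1⊕0⊕1 = 1
s16: b16⊕b17⊕b18⊕b19⊕b20⊕b21⊕b22⊕b23⊕b24⊕b25⊕b26⊕b27⊕b28⊕b29⊕b30⊕b31 = 0⊕0⊕1⊕1⊕0⊕1⊕0⊕1⊕0⊕0⊕0⊕1⊕1⊕1⊕0⊕1 = 0
Syndrome (s16...s1) = 01101 → position 13.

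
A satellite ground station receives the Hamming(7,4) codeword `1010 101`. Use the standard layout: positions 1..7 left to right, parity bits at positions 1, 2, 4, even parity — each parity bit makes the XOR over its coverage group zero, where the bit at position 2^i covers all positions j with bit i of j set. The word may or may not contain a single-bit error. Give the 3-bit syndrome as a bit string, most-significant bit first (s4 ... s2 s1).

s1: b1⊕b3⊕b5⊕b7 = 1⊕1⊕1⊕1 = 0
s2: b2⊕b3⊕b6⊕b7 = 0⊕1⊕0⊕1 = 0
s4: b4⊕b5⊕b6⊕b7 = 0⊕1⊕0⊕1 = 0
Syndrome (s4...s1) = 000 → position 0 (no error).

000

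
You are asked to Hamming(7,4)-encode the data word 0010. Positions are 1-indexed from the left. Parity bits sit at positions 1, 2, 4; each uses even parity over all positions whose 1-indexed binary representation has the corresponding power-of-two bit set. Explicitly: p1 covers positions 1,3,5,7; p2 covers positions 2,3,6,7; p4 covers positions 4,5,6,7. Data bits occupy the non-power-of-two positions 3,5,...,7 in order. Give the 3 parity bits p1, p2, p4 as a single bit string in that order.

Place data bits at non-power-of-two positions: b3=0, b5=0, b6=1, b7=0.
p1 = XOR of data positions {3,5,7} = 0⊕0⊕0 = 0
p2 = XOR of data positions {3,6,7} = 0⊕1⊕0 = 1
p4 = XOR of data positions {5,6,7} = 0⊕1⊕0 = 1
Parity bits p1,p2,p4 = 011

011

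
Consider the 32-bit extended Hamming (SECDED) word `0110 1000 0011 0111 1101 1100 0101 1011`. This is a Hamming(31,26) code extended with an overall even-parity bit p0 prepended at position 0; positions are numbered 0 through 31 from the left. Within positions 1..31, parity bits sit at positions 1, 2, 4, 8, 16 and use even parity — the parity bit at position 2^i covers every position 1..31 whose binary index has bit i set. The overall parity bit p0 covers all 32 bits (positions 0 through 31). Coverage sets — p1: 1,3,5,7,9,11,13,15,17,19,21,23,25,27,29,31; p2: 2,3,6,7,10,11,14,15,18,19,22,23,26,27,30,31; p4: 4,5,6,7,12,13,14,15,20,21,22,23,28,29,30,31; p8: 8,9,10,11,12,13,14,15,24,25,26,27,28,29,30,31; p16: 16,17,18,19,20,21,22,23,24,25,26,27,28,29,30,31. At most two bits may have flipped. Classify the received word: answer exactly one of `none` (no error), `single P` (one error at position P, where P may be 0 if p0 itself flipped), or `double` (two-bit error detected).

s1: b1⊕b3⊕b5⊕b7⊕b9⊕b11⊕b13⊕b15⊕b17⊕b19⊕b21⊕b23⊕b25⊕b27⊕b29⊕b31 = 1⊕0⊕0⊕0⊕0⊕1⊕1⊕1⊕1⊕1⊕1⊕0⊕1⊕1⊕0⊕1 = 0
s2: b2⊕b3⊕b6⊕b7⊕b10⊕b11⊕b14⊕b15⊕b18⊕b19⊕b22⊕b23⊕b26⊕b27⊕b30⊕b31 = 1⊕0⊕0⊕0⊕1⊕1⊕1⊕1⊕0⊕1⊕0⊕0⊕0⊕1⊕1⊕1 = 1
s4: b4⊕b5⊕b6⊕b7⊕b12⊕b13⊕b14⊕b15⊕b20⊕b21⊕b22⊕b23⊕b28⊕b29⊕b30⊕b31 = 1⊕0⊕0⊕0⊕0⊕1⊕1⊕1⊕1⊕1⊕0⊕0⊕1⊕0⊕1⊕1 = 1
s8: b8⊕b9⊕b10⊕b11⊕b12⊕b13⊕b14⊕b15⊕b24⊕b25⊕b26⊕b27⊕b28⊕b29⊕b30⊕b31 = 0⊕0⊕1⊕1⊕0⊕1⊕1⊕1⊕0⊕1⊕0⊕1⊕1⊕0⊕1⊕1 = 0
s16: b16⊕b17⊕b18⊕b19⊕b20⊕b21⊕b22⊕b23⊕b24⊕b25⊕b26⊕b27⊕b28⊕b29⊕b30⊕b31 = 1⊕1⊕0⊕1⊕1⊕1⊕0⊕0⊕0⊕1⊕0⊕1⊕1⊕0⊕1⊕1 = 0
Syndrome (s16...s1) = 00110 → position 6.
Overall parity (XOR of all 32 bits, including p0): 0⊕1⊕1⊕0⊕1⊕0⊕0⊕0⊕0⊕0⊕1⊕1⊕0⊕1⊕1⊕1⊕1⊕1⊕0⊕1⊕1⊕1⊕0⊕0⊕0⊕1⊕0⊕1⊕1⊕0⊕1⊕1 = 0
Overall=0, syndrome position=6 → double-bit error detected (uncorrectable).

double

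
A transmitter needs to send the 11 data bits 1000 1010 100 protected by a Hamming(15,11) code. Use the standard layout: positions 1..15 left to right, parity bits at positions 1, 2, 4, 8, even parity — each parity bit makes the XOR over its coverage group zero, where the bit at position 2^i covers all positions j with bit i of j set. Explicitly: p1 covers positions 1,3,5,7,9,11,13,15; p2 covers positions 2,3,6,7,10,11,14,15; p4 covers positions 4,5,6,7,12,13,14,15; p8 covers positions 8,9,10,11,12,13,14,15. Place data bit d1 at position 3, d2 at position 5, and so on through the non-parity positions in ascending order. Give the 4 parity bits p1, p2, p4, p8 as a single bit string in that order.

0011

Place data bits at non-power-of-two positions: b3=1, b5=0, b6=0, b7=0, b9=1, b10=0, b11=1, b12=0, b13=1, b14=0, b15=0.
p1 = XOR of data positions {3,5,7,9,11,13,15} = 1⊕0⊕0⊕1⊕1⊕1⊕0 = 0
p2 = XOR of data positions {3,6,7,10,11,14,15} = 1⊕0⊕0⊕0⊕1⊕0⊕0 = 0
p4 = XOR of data positions {5,6,7,12,13,14,15} = 0⊕0⊕0⊕0⊕1⊕0⊕0 = 1
p8 = XOR of data positions {9,10,11,12,13,14,15} = 1⊕0⊕1⊕0⊕1⊕0⊕0 = 1
Parity bits p1,p2,p4,p8 = 0011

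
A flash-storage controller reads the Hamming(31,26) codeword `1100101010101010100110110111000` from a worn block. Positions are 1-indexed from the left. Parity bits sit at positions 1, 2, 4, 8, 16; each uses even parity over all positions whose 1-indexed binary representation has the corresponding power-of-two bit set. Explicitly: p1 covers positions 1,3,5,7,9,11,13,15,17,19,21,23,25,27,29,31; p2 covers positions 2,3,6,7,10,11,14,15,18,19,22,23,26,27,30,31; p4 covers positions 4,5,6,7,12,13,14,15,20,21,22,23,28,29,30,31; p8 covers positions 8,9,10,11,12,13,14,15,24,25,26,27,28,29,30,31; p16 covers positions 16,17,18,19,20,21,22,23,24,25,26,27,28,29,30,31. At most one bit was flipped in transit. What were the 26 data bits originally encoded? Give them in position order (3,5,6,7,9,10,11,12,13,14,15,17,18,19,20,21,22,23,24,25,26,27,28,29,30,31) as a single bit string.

s1: b1⊕b3⊕b5⊕b7⊕b9⊕b11⊕b13⊕b15⊕b17⊕b19⊕b21⊕b23⊕b25⊕b27⊕b29⊕b31 = 1⊕0⊕1⊕1⊕1⊕1⊕1⊕1⊕1⊕0⊕1⊕1⊕0⊕1⊕0⊕0 = 1
s2: b2⊕b3⊕b6⊕b7⊕b10⊕b11⊕b14⊕b15⊕b18⊕b19⊕b22⊕b23⊕b26⊕b27⊕b30⊕b31 = 1⊕0⊕0⊕1⊕0⊕1⊕0⊕1⊕0⊕0⊕0⊕1⊕1⊕1⊕0⊕0 = 1
s4: b4⊕b5⊕b6⊕b7⊕b12⊕b13⊕b14⊕b15⊕b20⊕b21⊕b22⊕b23⊕b28⊕b29⊕b30⊕b31 = 0⊕1⊕0⊕1⊕0⊕1⊕0⊕1⊕1⊕1⊕0⊕1⊕1⊕0⊕0⊕0 = 0
s8: b8⊕b9⊕b10⊕b11⊕b12⊕b13⊕b14⊕b15⊕b24⊕b25⊕b26⊕b27⊕b28⊕b29⊕b30⊕b31 = 0⊕1⊕0⊕1⊕0⊕1⊕0⊕1⊕1⊕0⊕1⊕1⊕1⊕0⊕0⊕0 = 0
s16: b16⊕b17⊕b18⊕b19⊕b20⊕b21⊕b22⊕b23⊕b24⊕b25⊕b26⊕b27⊕b28⊕b29⊕b30⊕b31 = 0⊕1⊕0⊕0⊕1⊕1⊕0⊕1⊕1⊕0⊕1⊕1⊕1⊕0⊕0⊕0 = 0
Syndrome (s16...s1) = 00011 → position 3.
Flip bit 3: corrected codeword = 1110101010101010100110110111000
Data bits at positions 3,5,6,7,9,10,11,12,13,14,15,17,18,19,20,21,22,23,24,25,26,27,28,29,30,31: 11011010101100110110111000

11011010101100110110111000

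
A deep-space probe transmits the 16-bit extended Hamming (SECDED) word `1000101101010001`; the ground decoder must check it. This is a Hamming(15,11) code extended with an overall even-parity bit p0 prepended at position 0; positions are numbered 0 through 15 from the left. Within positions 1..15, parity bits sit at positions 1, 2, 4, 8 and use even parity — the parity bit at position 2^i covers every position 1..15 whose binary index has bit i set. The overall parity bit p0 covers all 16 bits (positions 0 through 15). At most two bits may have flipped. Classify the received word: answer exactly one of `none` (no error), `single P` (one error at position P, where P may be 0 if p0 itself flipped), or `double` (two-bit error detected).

single 8

s1: b1⊕b3⊕b5⊕b7⊕b9⊕b11⊕b13⊕b15 = 0⊕0⊕0⊕1⊕1⊕1⊕0⊕1 = 0
s2: b2⊕b3⊕b6⊕b7⊕b10⊕b11⊕b14⊕b15 = 0⊕0⊕1⊕1⊕0⊕1⊕0⊕1 = 0
s4: b4⊕b5⊕b6⊕b7⊕b12⊕b13⊕b14⊕b15 = 1⊕0⊕1⊕1⊕0⊕0⊕0⊕1 = 0
s8: b8⊕b9⊕b10⊕b11⊕b12⊕b13⊕b14⊕b15 = 0⊕1⊕0⊕1⊕0⊕0⊕0⊕1 = 1
Syndrome (s8...s1) = 1000 → position 8.
Overall parity (XOR of all 16 bits, including p0): 1⊕0⊕0⊕0⊕1⊕0⊕1⊕1⊕0⊕1⊕0⊕1⊕0⊕0⊕0⊕1 = 1
Overall=1, syndrome position=8 → single-bit error at position 8.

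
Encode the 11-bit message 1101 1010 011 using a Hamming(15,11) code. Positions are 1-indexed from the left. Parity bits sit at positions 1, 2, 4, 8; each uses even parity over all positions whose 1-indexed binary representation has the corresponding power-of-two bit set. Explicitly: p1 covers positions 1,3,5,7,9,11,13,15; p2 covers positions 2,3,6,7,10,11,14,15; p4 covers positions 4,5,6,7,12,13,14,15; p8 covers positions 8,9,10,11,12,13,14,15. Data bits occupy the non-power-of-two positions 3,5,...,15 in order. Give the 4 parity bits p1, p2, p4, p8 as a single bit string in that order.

Place data bits at non-power-of-two positions: b3=1, b5=1, b6=0, b7=1, b9=1, b10=0, b11=1, b12=0, b13=0, b14=1, b15=1.
p1 = XOR of data positions {3,5,7,9,11,13,15} = 1⊕1⊕1⊕1⊕1⊕0⊕1 = 0
p2 = XOR of data positions {3,6,7,10,11,14,15} = 1⊕0⊕1⊕0⊕1⊕1⊕1 = 1
p4 = XOR of data positions {5,6,7,12,13,14,15} = 1⊕0⊕1⊕0⊕0⊕1⊕1 = 0
p8 = XOR of data positions {9,10,11,12,13,14,15} = 1⊕0⊕1⊕0⊕0⊕1⊕1 = 0
Parity bits p1,p2,p4,p8 = 0100

0100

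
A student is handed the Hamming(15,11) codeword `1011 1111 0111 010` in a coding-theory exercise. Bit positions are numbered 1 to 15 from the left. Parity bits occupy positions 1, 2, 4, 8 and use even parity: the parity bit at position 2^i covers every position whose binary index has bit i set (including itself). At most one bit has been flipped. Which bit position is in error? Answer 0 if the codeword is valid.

9

s1: b1⊕b3⊕b5⊕b7⊕b9⊕b11⊕b13⊕b15 = 1⊕1⊕1⊕1⊕0⊕1⊕0⊕0 = 1
s2: b2⊕b3⊕b6⊕b7⊕b10⊕b11⊕b14⊕b15 = 0⊕1⊕1⊕1⊕1⊕1⊕1⊕0 = 0
s4: b4⊕b5⊕b6⊕b7⊕b12⊕b13⊕b14⊕b15 = 1⊕1⊕1⊕1⊕1⊕0⊕1⊕0 = 0
s8: b8⊕b9⊕b10⊕b11⊕b12⊕b13⊕b14⊕b15 = 1⊕0⊕1⊕1⊕1⊕0⊕1⊕0 = 1
Syndrome (s8...s1) = 1001 → position 9.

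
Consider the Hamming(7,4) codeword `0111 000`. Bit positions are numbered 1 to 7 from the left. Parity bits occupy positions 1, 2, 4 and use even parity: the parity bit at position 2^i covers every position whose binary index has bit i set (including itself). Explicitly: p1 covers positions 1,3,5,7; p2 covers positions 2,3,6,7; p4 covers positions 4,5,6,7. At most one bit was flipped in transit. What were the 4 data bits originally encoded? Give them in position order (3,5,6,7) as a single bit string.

s1: b1⊕b3⊕b5⊕b7 = 0⊕1⊕0⊕0 = 1
s2: b2⊕b3⊕b6⊕b7 = 1⊕1⊕0⊕0 = 0
s4: b4⊕b5⊕b6⊕b7 = 1⊕0⊕0⊕0 = 1
Syndrome (s4...s1) = 101 → position 5.
Flip bit 5: corrected codeword = 0111100
Data bits at positions 3,5,6,7: 1100

1100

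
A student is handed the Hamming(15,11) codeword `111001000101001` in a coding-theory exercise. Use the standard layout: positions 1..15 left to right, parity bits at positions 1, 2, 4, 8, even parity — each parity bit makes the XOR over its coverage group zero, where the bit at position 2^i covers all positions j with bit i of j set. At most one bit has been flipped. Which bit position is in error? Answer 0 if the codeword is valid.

15

s1: b1⊕b3⊕b5⊕b7⊕b9⊕b11⊕b13⊕b15 = 1⊕1⊕0⊕0⊕0⊕0⊕0⊕1 = 1
s2: b2⊕b3⊕b6⊕b7⊕b10⊕b11⊕b14⊕b15 = 1⊕1⊕1⊕0⊕1⊕0⊕0⊕1 = 1
s4: b4⊕b5⊕b6⊕b7⊕b12⊕b13⊕b14⊕b15 = 0⊕0⊕1⊕0⊕1⊕0⊕0⊕1 = 1
s8: b8⊕b9⊕b10⊕b11⊕b12⊕b13⊕b14⊕b15 = 0⊕0⊕1⊕0⊕1⊕0⊕0⊕1 = 1
Syndrome (s8...s1) = 1111 → position 15.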